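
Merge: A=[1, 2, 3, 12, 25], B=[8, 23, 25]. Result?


Compare heads, take smaller each step.
Merged: [1, 2, 3, 8, 12, 23, 25, 25]


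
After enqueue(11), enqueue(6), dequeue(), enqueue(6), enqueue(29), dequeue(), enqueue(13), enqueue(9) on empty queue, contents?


enqueue(11) -> [11]
enqueue(6) -> [11, 6]
dequeue() returns 11 -> [6]
enqueue(6) -> [6, 6]
enqueue(29) -> [6, 6, 29]
dequeue() returns 6 -> [6, 29]
enqueue(13) -> [6, 29, 13]
enqueue(9) -> [6, 29, 13, 9]
Final queue (front to back): [6, 29, 13, 9]


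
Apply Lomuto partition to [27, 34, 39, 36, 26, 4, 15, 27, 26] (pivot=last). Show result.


Elements <= 26 go left of pivot.
Result: [26, 4, 15, 26, 27, 34, 39, 27, 36], pivot at index 3


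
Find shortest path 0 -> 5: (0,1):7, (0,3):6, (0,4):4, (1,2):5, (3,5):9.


Dijkstra from 0:
Distances: {0: 0, 1: 7, 2: 12, 3: 6, 4: 4, 5: 15}
Shortest distance to 5 = 15, path = [0, 3, 5]


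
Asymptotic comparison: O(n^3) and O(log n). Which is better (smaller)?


logarithmic grows slower than cubic
O(log n) is asymptotically smaller; O(n^3) grows faster


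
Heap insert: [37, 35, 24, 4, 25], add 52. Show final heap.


Append 52: [37, 35, 24, 4, 25, 52]
Bubble up: swap idx 5(52) with idx 2(24); swap idx 2(52) with idx 0(37)
Result: [52, 35, 37, 4, 25, 24]


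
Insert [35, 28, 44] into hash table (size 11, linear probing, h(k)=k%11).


Insertions: 35->slot 2; 28->slot 6; 44->slot 0
Table: [44, None, 35, None, None, None, 28, None, None, None, None]


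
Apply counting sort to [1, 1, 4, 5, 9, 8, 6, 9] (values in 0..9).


Count array: [0, 2, 0, 0, 1, 1, 1, 0, 1, 2]
Reconstruct: [1, 1, 4, 5, 6, 8, 9, 9]


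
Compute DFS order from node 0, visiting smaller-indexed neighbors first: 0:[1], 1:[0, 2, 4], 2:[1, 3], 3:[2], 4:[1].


DFS stack-based: start with [0]
Visit order: [0, 1, 2, 3, 4]


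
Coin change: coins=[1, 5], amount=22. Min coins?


dp[0]=0; dp[i]=1+min(dp[i-c] for c in coins)
...dp[17]=5, dp[18]=6, dp[19]=7, dp[20]=4, dp[21]=5, dp[22]=6
Minimum coins for 22 = 6


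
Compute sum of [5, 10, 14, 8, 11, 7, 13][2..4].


Prefix sums: [0, 5, 15, 29, 37, 48, 55, 68]
Sum[2..4] = prefix[5] - prefix[2] = 48 - 15 = 33


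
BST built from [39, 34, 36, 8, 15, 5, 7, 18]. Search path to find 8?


BST root = 39
Search for 8: compare at each node
Path: [39, 34, 8]


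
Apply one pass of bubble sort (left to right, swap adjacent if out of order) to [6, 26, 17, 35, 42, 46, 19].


After one pass: [6, 17, 26, 35, 42, 19, 46]


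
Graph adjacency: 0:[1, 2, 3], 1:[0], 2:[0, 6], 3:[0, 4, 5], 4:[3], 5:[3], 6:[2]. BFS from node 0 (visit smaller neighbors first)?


BFS queue: start with [0]
Visit order: [0, 1, 2, 3, 6, 4, 5]


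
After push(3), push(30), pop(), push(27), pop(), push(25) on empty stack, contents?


push(3) -> [3]
push(30) -> [3, 30]
pop() returns 30 -> [3]
push(27) -> [3, 27]
pop() returns 27 -> [3]
push(25) -> [3, 25]
Final stack (bottom to top): [3, 25]


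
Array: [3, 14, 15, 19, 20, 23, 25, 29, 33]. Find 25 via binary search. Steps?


Search for 25:
[0,8] mid=4 arr[4]=20
[5,8] mid=6 arr[6]=25
Total: 2 comparisons


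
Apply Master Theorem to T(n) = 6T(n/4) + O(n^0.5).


a=6, b=4, c=0.5. log_4(6)=1.292 > c=0.5. Case 1: O(n^log_b(a)) = O(n^1.292)
Complexity: O(n^1.292)


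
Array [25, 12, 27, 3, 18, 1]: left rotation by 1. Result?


Left rotate by 1: [12, 27, 3, 18, 1, 25]


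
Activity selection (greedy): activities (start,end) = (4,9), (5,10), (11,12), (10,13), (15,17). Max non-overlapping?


Greedy: pick earliest-ending, then skip overlaps.
Selected (3 activities): [(4, 9), (11, 12), (15, 17)]


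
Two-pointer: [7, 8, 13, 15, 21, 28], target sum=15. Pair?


Two pointers: lo=0, hi=5
Found pair: (7, 8) summing to 15


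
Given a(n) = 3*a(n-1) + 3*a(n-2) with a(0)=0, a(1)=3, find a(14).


Build bottom-up:
...a(12)=5773680, a(13)=21889683, a(14)=3*21889683+3*5773680=82990089


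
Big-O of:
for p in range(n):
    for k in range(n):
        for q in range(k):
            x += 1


Per nesting level: O(n) * O(n) * O(n) [triangular over k] = O(n^3)
Complexity: O(n^3)


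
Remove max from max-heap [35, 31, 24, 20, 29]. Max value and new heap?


Max = 35
Replace root with last, heapify down
Resulting heap: [31, 29, 24, 20]


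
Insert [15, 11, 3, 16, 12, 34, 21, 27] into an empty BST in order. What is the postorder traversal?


Root = 15; build tree by BST insertion.
Postorder traversal: [3, 12, 11, 27, 21, 34, 16, 15]


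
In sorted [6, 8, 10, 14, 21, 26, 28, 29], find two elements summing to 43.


Two pointers: lo=0, hi=7
Found pair: (14, 29) summing to 43


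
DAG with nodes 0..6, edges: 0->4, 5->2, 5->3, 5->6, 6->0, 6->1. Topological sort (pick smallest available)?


Kahn's algorithm, process smallest node first
Order: [5, 2, 3, 6, 0, 1, 4]


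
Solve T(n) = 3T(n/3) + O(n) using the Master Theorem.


a=3, b=3, c=1. log_3(3)=1 = c=1. Case 2: O(n^c log n) = O(n log n)
Complexity: O(n log n)


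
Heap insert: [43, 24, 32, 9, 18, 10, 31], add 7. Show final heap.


Append 7: [43, 24, 32, 9, 18, 10, 31, 7]
Bubble up: no swaps needed
Result: [43, 24, 32, 9, 18, 10, 31, 7]


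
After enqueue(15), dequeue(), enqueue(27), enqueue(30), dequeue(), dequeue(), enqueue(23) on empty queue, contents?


enqueue(15) -> [15]
dequeue() returns 15 -> []
enqueue(27) -> [27]
enqueue(30) -> [27, 30]
dequeue() returns 27 -> [30]
dequeue() returns 30 -> []
enqueue(23) -> [23]
Final queue (front to back): [23]


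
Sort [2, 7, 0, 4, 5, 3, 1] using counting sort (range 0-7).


Count array: [1, 1, 1, 1, 1, 1, 0, 1]
Reconstruct: [0, 1, 2, 3, 4, 5, 7]


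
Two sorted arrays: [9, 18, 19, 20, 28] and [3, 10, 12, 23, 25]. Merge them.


Compare heads, take smaller each step.
Merged: [3, 9, 10, 12, 18, 19, 20, 23, 25, 28]


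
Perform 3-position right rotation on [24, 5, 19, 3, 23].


Right rotate by 3: [19, 3, 23, 24, 5]


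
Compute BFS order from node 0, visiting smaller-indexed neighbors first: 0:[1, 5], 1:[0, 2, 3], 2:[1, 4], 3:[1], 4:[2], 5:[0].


BFS queue: start with [0]
Visit order: [0, 1, 5, 2, 3, 4]


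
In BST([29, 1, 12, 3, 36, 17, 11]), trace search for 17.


BST root = 29
Search for 17: compare at each node
Path: [29, 1, 12, 17]


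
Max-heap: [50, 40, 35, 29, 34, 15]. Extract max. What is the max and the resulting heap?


Max = 50
Replace root with last, heapify down
Resulting heap: [40, 34, 35, 29, 15]


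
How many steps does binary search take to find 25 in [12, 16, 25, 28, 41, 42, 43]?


Search for 25:
[0,6] mid=3 arr[3]=28
[0,2] mid=1 arr[1]=16
[2,2] mid=2 arr[2]=25
Total: 3 comparisons


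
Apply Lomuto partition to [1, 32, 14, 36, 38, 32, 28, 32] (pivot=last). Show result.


Elements <= 32 go left of pivot.
Result: [1, 32, 14, 32, 28, 32, 38, 36], pivot at index 5


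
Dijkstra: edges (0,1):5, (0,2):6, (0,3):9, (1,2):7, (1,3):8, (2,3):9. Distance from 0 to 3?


Dijkstra from 0:
Distances: {0: 0, 1: 5, 2: 6, 3: 9}
Shortest distance to 3 = 9, path = [0, 3]


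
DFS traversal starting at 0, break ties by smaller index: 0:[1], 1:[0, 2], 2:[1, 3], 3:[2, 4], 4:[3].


DFS stack-based: start with [0]
Visit order: [0, 1, 2, 3, 4]


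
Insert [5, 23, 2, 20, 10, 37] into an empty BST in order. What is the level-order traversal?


Root = 5; build tree by BST insertion.
Level-Order traversal: [5, 2, 23, 20, 37, 10]


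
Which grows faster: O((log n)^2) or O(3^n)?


polylogarithmic grows slower than exponential (base 3)
O((log n)^2) is asymptotically smaller; O(3^n) grows faster


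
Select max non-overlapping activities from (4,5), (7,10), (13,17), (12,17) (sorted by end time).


Greedy: pick earliest-ending, then skip overlaps.
Selected (3 activities): [(4, 5), (7, 10), (13, 17)]


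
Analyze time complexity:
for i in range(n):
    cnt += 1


Per nesting level: O(n) = O(n)
Complexity: O(n)


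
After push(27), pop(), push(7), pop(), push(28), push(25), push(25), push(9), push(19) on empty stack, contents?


push(27) -> [27]
pop() returns 27 -> []
push(7) -> [7]
pop() returns 7 -> []
push(28) -> [28]
push(25) -> [28, 25]
push(25) -> [28, 25, 25]
push(9) -> [28, 25, 25, 9]
push(19) -> [28, 25, 25, 9, 19]
Final stack (bottom to top): [28, 25, 25, 9, 19]


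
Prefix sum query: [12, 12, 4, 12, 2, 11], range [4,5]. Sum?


Prefix sums: [0, 12, 24, 28, 40, 42, 53]
Sum[4..5] = prefix[6] - prefix[4] = 53 - 40 = 13


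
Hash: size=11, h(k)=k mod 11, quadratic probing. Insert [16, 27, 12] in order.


Insertions: 16->slot 5; 27->slot 6; 12->slot 1
Table: [None, 12, None, None, None, 16, 27, None, None, None, None]


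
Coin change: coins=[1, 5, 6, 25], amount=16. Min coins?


dp[0]=0; dp[i]=1+min(dp[i-c] for c in coins)
...dp[11]=2, dp[12]=2, dp[13]=3, dp[14]=4, dp[15]=3, dp[16]=3
Minimum coins for 16 = 3


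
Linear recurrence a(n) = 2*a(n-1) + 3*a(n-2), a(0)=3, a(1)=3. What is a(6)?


Build bottom-up:
...a(4)=123, a(5)=363, a(6)=2*363+3*123=1095


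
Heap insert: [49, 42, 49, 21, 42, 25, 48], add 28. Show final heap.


Append 28: [49, 42, 49, 21, 42, 25, 48, 28]
Bubble up: swap idx 7(28) with idx 3(21)
Result: [49, 42, 49, 28, 42, 25, 48, 21]


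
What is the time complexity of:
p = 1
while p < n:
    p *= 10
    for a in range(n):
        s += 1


Per nesting level: O(log n) * O(n) = O(n log n)
Complexity: O(n log n)


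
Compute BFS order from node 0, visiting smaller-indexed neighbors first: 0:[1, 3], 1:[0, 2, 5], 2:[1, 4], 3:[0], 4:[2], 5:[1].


BFS queue: start with [0]
Visit order: [0, 1, 3, 2, 5, 4]


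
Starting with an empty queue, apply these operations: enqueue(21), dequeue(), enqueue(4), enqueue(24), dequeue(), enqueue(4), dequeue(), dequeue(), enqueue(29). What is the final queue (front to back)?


enqueue(21) -> [21]
dequeue() returns 21 -> []
enqueue(4) -> [4]
enqueue(24) -> [4, 24]
dequeue() returns 4 -> [24]
enqueue(4) -> [24, 4]
dequeue() returns 24 -> [4]
dequeue() returns 4 -> []
enqueue(29) -> [29]
Final queue (front to back): [29]


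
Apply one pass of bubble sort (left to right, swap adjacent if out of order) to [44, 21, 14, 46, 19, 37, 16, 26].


After one pass: [21, 14, 44, 19, 37, 16, 26, 46]


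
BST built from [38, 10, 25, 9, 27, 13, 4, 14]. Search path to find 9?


BST root = 38
Search for 9: compare at each node
Path: [38, 10, 9]


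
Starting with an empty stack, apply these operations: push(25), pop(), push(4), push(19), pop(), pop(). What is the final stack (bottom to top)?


push(25) -> [25]
pop() returns 25 -> []
push(4) -> [4]
push(19) -> [4, 19]
pop() returns 19 -> [4]
pop() returns 4 -> []
Final stack (bottom to top): []


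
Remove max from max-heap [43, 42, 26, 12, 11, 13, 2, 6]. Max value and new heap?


Max = 43
Replace root with last, heapify down
Resulting heap: [42, 12, 26, 6, 11, 13, 2]


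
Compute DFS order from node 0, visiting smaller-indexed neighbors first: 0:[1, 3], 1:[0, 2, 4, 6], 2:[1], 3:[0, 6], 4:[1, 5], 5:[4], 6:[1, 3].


DFS stack-based: start with [0]
Visit order: [0, 1, 2, 4, 5, 6, 3]


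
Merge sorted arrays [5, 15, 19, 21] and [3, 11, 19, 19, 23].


Compare heads, take smaller each step.
Merged: [3, 5, 11, 15, 19, 19, 19, 21, 23]


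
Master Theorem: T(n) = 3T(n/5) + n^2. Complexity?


a=3, b=5, c=2. log_5(3)=0.683 < c=2. Case 3: O(n^c) = O(n^2)
Complexity: O(n^2)


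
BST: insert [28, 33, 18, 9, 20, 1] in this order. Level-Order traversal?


Root = 28; build tree by BST insertion.
Level-Order traversal: [28, 18, 33, 9, 20, 1]


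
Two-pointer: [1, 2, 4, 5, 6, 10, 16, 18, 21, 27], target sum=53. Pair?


Two pointers: lo=0, hi=9
No pair sums to 53


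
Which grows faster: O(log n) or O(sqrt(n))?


logarithmic grows slower than sublinear
O(log n) is asymptotically smaller; O(sqrt(n)) grows faster


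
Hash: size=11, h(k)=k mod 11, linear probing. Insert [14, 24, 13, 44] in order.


Insertions: 14->slot 3; 24->slot 2; 13->slot 4; 44->slot 0
Table: [44, None, 24, 14, 13, None, None, None, None, None, None]


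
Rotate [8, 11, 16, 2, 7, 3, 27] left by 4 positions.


Left rotate by 4: [7, 3, 27, 8, 11, 16, 2]


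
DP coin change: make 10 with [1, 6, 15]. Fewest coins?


dp[0]=0; dp[i]=1+min(dp[i-c] for c in coins)
...dp[5]=5, dp[6]=1, dp[7]=2, dp[8]=3, dp[9]=4, dp[10]=5
Minimum coins for 10 = 5


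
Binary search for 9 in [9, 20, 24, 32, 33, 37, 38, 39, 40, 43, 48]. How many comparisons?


Search for 9:
[0,10] mid=5 arr[5]=37
[0,4] mid=2 arr[2]=24
[0,1] mid=0 arr[0]=9
Total: 3 comparisons


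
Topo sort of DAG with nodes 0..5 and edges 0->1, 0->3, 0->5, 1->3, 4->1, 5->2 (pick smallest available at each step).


Kahn's algorithm, process smallest node first
Order: [0, 4, 1, 3, 5, 2]


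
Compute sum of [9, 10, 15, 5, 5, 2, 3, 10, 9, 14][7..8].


Prefix sums: [0, 9, 19, 34, 39, 44, 46, 49, 59, 68, 82]
Sum[7..8] = prefix[9] - prefix[7] = 68 - 49 = 19


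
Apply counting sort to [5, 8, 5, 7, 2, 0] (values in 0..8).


Count array: [1, 0, 1, 0, 0, 2, 0, 1, 1]
Reconstruct: [0, 2, 5, 5, 7, 8]


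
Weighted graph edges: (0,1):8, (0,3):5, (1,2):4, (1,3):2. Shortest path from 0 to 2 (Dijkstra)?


Dijkstra from 0:
Distances: {0: 0, 1: 7, 2: 11, 3: 5}
Shortest distance to 2 = 11, path = [0, 3, 1, 2]


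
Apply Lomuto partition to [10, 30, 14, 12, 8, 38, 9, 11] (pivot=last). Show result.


Elements <= 11 go left of pivot.
Result: [10, 8, 9, 11, 30, 38, 14, 12], pivot at index 3


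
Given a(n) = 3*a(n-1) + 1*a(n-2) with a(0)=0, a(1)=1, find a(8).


Build bottom-up:
...a(6)=360, a(7)=1189, a(8)=3*1189+1*360=3927


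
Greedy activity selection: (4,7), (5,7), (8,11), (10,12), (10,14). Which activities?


Greedy: pick earliest-ending, then skip overlaps.
Selected (2 activities): [(4, 7), (8, 11)]


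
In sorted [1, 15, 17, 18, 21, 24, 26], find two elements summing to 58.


Two pointers: lo=0, hi=6
No pair sums to 58


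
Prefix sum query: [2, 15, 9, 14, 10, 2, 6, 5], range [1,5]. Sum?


Prefix sums: [0, 2, 17, 26, 40, 50, 52, 58, 63]
Sum[1..5] = prefix[6] - prefix[1] = 52 - 2 = 50


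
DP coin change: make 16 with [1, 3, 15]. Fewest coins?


dp[0]=0; dp[i]=1+min(dp[i-c] for c in coins)
...dp[11]=5, dp[12]=4, dp[13]=5, dp[14]=6, dp[15]=1, dp[16]=2
Minimum coins for 16 = 2


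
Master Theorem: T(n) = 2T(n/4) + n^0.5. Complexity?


a=2, b=4, c=0.5. log_4(2)=0.5 = c=0.5. Case 2: O(n^c log n) = O(sqrt(n) log n)
Complexity: O(sqrt(n) log n)


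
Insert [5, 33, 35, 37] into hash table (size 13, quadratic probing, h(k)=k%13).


Insertions: 5->slot 5; 33->slot 7; 35->slot 9; 37->slot 11
Table: [None, None, None, None, None, 5, None, 33, None, 35, None, 37, None]


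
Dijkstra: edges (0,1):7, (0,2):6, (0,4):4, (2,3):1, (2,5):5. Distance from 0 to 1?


Dijkstra from 0:
Distances: {0: 0, 1: 7, 2: 6, 3: 7, 4: 4, 5: 11}
Shortest distance to 1 = 7, path = [0, 1]


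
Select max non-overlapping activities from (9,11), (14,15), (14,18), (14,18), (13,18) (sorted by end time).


Greedy: pick earliest-ending, then skip overlaps.
Selected (2 activities): [(9, 11), (14, 15)]


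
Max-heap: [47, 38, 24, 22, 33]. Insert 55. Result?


Append 55: [47, 38, 24, 22, 33, 55]
Bubble up: swap idx 5(55) with idx 2(24); swap idx 2(55) with idx 0(47)
Result: [55, 38, 47, 22, 33, 24]


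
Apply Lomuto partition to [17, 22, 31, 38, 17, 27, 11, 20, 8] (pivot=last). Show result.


Elements <= 8 go left of pivot.
Result: [8, 22, 31, 38, 17, 27, 11, 20, 17], pivot at index 0


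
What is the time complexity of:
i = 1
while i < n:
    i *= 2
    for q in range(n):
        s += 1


Per nesting level: O(log n) * O(n) = O(n log n)
Complexity: O(n log n)


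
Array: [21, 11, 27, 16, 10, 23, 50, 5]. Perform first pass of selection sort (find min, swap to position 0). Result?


After one pass: [5, 11, 27, 16, 10, 23, 50, 21]


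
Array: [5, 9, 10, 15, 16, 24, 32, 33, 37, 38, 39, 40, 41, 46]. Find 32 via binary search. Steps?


Search for 32:
[0,13] mid=6 arr[6]=32
Total: 1 comparisons


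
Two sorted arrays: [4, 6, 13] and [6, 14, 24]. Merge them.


Compare heads, take smaller each step.
Merged: [4, 6, 6, 13, 14, 24]


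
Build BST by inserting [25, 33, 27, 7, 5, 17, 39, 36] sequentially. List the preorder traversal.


Root = 25; build tree by BST insertion.
Preorder traversal: [25, 7, 5, 17, 33, 27, 39, 36]


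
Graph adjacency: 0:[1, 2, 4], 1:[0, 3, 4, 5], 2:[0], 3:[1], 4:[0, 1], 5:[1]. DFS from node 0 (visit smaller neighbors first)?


DFS stack-based: start with [0]
Visit order: [0, 1, 3, 4, 5, 2]


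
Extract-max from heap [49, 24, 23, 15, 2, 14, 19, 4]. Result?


Max = 49
Replace root with last, heapify down
Resulting heap: [24, 15, 23, 4, 2, 14, 19]


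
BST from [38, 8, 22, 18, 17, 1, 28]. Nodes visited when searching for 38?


BST root = 38
Search for 38: compare at each node
Path: [38]


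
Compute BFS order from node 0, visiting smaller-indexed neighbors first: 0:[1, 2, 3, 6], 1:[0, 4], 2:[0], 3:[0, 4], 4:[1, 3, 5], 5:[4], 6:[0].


BFS queue: start with [0]
Visit order: [0, 1, 2, 3, 6, 4, 5]


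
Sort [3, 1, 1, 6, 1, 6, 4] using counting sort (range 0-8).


Count array: [0, 3, 0, 1, 1, 0, 2, 0, 0]
Reconstruct: [1, 1, 1, 3, 4, 6, 6]


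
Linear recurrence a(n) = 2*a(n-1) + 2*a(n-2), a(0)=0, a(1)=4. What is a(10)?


Build bottom-up:
...a(8)=3584, a(9)=9792, a(10)=2*9792+2*3584=26752


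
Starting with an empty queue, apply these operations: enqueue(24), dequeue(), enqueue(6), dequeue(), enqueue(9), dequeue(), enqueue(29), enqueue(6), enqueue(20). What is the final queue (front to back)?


enqueue(24) -> [24]
dequeue() returns 24 -> []
enqueue(6) -> [6]
dequeue() returns 6 -> []
enqueue(9) -> [9]
dequeue() returns 9 -> []
enqueue(29) -> [29]
enqueue(6) -> [29, 6]
enqueue(20) -> [29, 6, 20]
Final queue (front to back): [29, 6, 20]


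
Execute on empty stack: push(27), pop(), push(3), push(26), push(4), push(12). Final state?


push(27) -> [27]
pop() returns 27 -> []
push(3) -> [3]
push(26) -> [3, 26]
push(4) -> [3, 26, 4]
push(12) -> [3, 26, 4, 12]
Final stack (bottom to top): [3, 26, 4, 12]


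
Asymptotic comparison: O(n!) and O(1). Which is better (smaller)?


constant grows slower than factorial
O(1) is asymptotically smaller; O(n!) grows faster


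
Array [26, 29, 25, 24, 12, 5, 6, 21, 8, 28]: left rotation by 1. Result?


Left rotate by 1: [29, 25, 24, 12, 5, 6, 21, 8, 28, 26]


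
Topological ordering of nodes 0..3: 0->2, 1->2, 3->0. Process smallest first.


Kahn's algorithm, process smallest node first
Order: [1, 3, 0, 2]


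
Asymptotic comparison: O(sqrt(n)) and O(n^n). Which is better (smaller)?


sublinear grows slower than n^n
O(sqrt(n)) is asymptotically smaller; O(n^n) grows faster


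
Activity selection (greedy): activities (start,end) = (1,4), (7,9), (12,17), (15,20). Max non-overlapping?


Greedy: pick earliest-ending, then skip overlaps.
Selected (3 activities): [(1, 4), (7, 9), (12, 17)]


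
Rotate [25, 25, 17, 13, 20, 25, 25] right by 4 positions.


Right rotate by 4: [13, 20, 25, 25, 25, 25, 17]


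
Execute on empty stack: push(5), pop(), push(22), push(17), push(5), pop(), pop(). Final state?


push(5) -> [5]
pop() returns 5 -> []
push(22) -> [22]
push(17) -> [22, 17]
push(5) -> [22, 17, 5]
pop() returns 5 -> [22, 17]
pop() returns 17 -> [22]
Final stack (bottom to top): [22]


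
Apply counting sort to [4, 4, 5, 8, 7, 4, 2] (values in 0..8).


Count array: [0, 0, 1, 0, 3, 1, 0, 1, 1]
Reconstruct: [2, 4, 4, 4, 5, 7, 8]


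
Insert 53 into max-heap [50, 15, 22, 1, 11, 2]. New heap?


Append 53: [50, 15, 22, 1, 11, 2, 53]
Bubble up: swap idx 6(53) with idx 2(22); swap idx 2(53) with idx 0(50)
Result: [53, 15, 50, 1, 11, 2, 22]


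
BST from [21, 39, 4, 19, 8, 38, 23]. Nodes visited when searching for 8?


BST root = 21
Search for 8: compare at each node
Path: [21, 4, 19, 8]


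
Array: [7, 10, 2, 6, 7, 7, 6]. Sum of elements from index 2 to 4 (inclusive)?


Prefix sums: [0, 7, 17, 19, 25, 32, 39, 45]
Sum[2..4] = prefix[5] - prefix[2] = 32 - 17 = 15


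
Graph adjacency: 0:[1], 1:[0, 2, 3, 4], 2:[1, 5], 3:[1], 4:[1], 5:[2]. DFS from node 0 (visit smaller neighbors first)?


DFS stack-based: start with [0]
Visit order: [0, 1, 2, 5, 3, 4]


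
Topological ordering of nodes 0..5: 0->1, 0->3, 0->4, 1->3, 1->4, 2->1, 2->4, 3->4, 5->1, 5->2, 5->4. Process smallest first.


Kahn's algorithm, process smallest node first
Order: [0, 5, 2, 1, 3, 4]


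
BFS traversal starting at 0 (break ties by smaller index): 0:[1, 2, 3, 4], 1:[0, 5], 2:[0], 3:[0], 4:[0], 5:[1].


BFS queue: start with [0]
Visit order: [0, 1, 2, 3, 4, 5]


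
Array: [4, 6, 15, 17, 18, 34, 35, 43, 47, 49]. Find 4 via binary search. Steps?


Search for 4:
[0,9] mid=4 arr[4]=18
[0,3] mid=1 arr[1]=6
[0,0] mid=0 arr[0]=4
Total: 3 comparisons


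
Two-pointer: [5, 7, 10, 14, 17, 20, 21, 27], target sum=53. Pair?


Two pointers: lo=0, hi=7
No pair sums to 53


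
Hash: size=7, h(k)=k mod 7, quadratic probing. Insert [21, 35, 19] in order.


Insertions: 21->slot 0; 35->slot 1; 19->slot 5
Table: [21, 35, None, None, None, 19, None]


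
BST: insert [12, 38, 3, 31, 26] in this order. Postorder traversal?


Root = 12; build tree by BST insertion.
Postorder traversal: [3, 26, 31, 38, 12]


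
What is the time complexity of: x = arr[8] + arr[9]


Analysis: constant-time operation, no loop
Complexity: O(1)


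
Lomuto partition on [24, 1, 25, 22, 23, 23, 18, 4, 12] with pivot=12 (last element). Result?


Elements <= 12 go left of pivot.
Result: [1, 4, 12, 22, 23, 23, 18, 24, 25], pivot at index 2


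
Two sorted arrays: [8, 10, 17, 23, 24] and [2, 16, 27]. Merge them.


Compare heads, take smaller each step.
Merged: [2, 8, 10, 16, 17, 23, 24, 27]


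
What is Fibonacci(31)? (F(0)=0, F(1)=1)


F(n)=F(n-1)+F(n-2)
...F(29)=514229, F(30)=832040, F(31)=1346269


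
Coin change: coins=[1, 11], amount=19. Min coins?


dp[0]=0; dp[i]=1+min(dp[i-c] for c in coins)
...dp[14]=4, dp[15]=5, dp[16]=6, dp[17]=7, dp[18]=8, dp[19]=9
Minimum coins for 19 = 9


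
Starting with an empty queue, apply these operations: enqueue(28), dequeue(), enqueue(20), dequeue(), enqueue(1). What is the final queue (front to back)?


enqueue(28) -> [28]
dequeue() returns 28 -> []
enqueue(20) -> [20]
dequeue() returns 20 -> []
enqueue(1) -> [1]
Final queue (front to back): [1]


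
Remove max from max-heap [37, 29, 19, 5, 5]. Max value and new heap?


Max = 37
Replace root with last, heapify down
Resulting heap: [29, 5, 19, 5]


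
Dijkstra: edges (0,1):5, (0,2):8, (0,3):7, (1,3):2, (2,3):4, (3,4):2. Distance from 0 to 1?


Dijkstra from 0:
Distances: {0: 0, 1: 5, 2: 8, 3: 7, 4: 9}
Shortest distance to 1 = 5, path = [0, 1]


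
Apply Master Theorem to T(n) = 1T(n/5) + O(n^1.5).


a=1, b=5, c=1.5. log_5(1)=0 < c=1.5. Case 3: O(n^c) = O(n^1.500)
Complexity: O(n^1.500)


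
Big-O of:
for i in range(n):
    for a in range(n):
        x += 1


Per nesting level: O(n) * O(n) = O(n^2)
Complexity: O(n^2)


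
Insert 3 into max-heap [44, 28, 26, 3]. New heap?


Append 3: [44, 28, 26, 3, 3]
Bubble up: no swaps needed
Result: [44, 28, 26, 3, 3]


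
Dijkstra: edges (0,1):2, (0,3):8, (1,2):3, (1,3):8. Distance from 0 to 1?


Dijkstra from 0:
Distances: {0: 0, 1: 2, 2: 5, 3: 8}
Shortest distance to 1 = 2, path = [0, 1]


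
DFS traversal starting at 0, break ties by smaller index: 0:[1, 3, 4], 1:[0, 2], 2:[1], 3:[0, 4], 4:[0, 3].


DFS stack-based: start with [0]
Visit order: [0, 1, 2, 3, 4]


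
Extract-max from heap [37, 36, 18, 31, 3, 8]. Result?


Max = 37
Replace root with last, heapify down
Resulting heap: [36, 31, 18, 8, 3]


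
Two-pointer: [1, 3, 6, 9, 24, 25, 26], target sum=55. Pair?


Two pointers: lo=0, hi=6
No pair sums to 55


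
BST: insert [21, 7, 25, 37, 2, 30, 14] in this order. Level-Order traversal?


Root = 21; build tree by BST insertion.
Level-Order traversal: [21, 7, 25, 2, 14, 37, 30]


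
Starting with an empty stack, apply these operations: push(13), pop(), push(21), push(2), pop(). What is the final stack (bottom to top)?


push(13) -> [13]
pop() returns 13 -> []
push(21) -> [21]
push(2) -> [21, 2]
pop() returns 2 -> [21]
Final stack (bottom to top): [21]


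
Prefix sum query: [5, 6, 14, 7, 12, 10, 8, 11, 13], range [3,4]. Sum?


Prefix sums: [0, 5, 11, 25, 32, 44, 54, 62, 73, 86]
Sum[3..4] = prefix[5] - prefix[3] = 44 - 25 = 19


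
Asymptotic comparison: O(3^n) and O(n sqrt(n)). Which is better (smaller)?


n^1.5 grows slower than exponential (base 3)
O(n sqrt(n)) is asymptotically smaller; O(3^n) grows faster


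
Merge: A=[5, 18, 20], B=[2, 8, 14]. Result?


Compare heads, take smaller each step.
Merged: [2, 5, 8, 14, 18, 20]


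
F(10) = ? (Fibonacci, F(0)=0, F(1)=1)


F(n)=F(n-1)+F(n-2)
...F(8)=21, F(9)=34, F(10)=55


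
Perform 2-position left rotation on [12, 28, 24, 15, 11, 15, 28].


Left rotate by 2: [24, 15, 11, 15, 28, 12, 28]


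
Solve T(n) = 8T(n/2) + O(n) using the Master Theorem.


a=8, b=2, c=1. log_2(8)=3 > c=1. Case 1: O(n^log_b(a)) = O(n^3)
Complexity: O(n^3)


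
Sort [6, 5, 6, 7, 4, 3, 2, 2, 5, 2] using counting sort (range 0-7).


Count array: [0, 0, 3, 1, 1, 2, 2, 1]
Reconstruct: [2, 2, 2, 3, 4, 5, 5, 6, 6, 7]


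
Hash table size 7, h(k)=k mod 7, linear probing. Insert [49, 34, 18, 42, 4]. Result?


Insertions: 49->slot 0; 34->slot 6; 18->slot 4; 42->slot 1; 4->slot 5
Table: [49, 42, None, None, 18, 4, 34]


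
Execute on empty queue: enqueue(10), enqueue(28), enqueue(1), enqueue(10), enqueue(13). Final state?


enqueue(10) -> [10]
enqueue(28) -> [10, 28]
enqueue(1) -> [10, 28, 1]
enqueue(10) -> [10, 28, 1, 10]
enqueue(13) -> [10, 28, 1, 10, 13]
Final queue (front to back): [10, 28, 1, 10, 13]


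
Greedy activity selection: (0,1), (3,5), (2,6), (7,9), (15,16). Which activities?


Greedy: pick earliest-ending, then skip overlaps.
Selected (4 activities): [(0, 1), (3, 5), (7, 9), (15, 16)]


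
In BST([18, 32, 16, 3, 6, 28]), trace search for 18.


BST root = 18
Search for 18: compare at each node
Path: [18]


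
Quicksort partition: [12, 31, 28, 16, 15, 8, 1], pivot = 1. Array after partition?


Elements <= 1 go left of pivot.
Result: [1, 31, 28, 16, 15, 8, 12], pivot at index 0


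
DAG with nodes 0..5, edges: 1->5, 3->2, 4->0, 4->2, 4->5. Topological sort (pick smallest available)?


Kahn's algorithm, process smallest node first
Order: [1, 3, 4, 0, 2, 5]


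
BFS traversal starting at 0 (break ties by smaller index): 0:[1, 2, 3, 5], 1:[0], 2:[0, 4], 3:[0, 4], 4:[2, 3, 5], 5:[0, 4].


BFS queue: start with [0]
Visit order: [0, 1, 2, 3, 5, 4]


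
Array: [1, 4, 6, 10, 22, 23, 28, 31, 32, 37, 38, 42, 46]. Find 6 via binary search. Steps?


Search for 6:
[0,12] mid=6 arr[6]=28
[0,5] mid=2 arr[2]=6
Total: 2 comparisons


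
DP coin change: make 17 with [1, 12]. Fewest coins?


dp[0]=0; dp[i]=1+min(dp[i-c] for c in coins)
...dp[12]=1, dp[13]=2, dp[14]=3, dp[15]=4, dp[16]=5, dp[17]=6
Minimum coins for 17 = 6


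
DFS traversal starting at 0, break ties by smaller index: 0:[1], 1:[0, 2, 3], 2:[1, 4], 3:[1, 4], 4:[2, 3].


DFS stack-based: start with [0]
Visit order: [0, 1, 2, 4, 3]


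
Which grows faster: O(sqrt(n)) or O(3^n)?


sublinear grows slower than exponential (base 3)
O(sqrt(n)) is asymptotically smaller; O(3^n) grows faster


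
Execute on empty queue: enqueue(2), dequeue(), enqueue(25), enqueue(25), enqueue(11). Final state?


enqueue(2) -> [2]
dequeue() returns 2 -> []
enqueue(25) -> [25]
enqueue(25) -> [25, 25]
enqueue(11) -> [25, 25, 11]
Final queue (front to back): [25, 25, 11]


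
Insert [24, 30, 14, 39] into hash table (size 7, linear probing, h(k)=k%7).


Insertions: 24->slot 3; 30->slot 2; 14->slot 0; 39->slot 4
Table: [14, None, 30, 24, 39, None, None]


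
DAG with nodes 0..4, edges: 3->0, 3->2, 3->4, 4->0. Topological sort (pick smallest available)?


Kahn's algorithm, process smallest node first
Order: [1, 3, 2, 4, 0]


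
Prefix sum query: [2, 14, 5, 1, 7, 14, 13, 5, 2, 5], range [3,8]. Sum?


Prefix sums: [0, 2, 16, 21, 22, 29, 43, 56, 61, 63, 68]
Sum[3..8] = prefix[9] - prefix[3] = 63 - 21 = 42


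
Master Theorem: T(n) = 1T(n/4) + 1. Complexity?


a=1, b=4, c=0. log_4(1)=0 = c=0. Case 2: O(n^c log n) = O(log n)
Complexity: O(log n)


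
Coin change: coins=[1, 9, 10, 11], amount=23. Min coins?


dp[0]=0; dp[i]=1+min(dp[i-c] for c in coins)
...dp[18]=2, dp[19]=2, dp[20]=2, dp[21]=2, dp[22]=2, dp[23]=3
Minimum coins for 23 = 3


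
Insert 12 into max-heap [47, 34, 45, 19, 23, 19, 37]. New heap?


Append 12: [47, 34, 45, 19, 23, 19, 37, 12]
Bubble up: no swaps needed
Result: [47, 34, 45, 19, 23, 19, 37, 12]


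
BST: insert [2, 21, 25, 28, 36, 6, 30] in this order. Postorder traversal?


Root = 2; build tree by BST insertion.
Postorder traversal: [6, 30, 36, 28, 25, 21, 2]


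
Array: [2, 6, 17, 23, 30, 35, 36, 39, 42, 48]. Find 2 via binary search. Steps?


Search for 2:
[0,9] mid=4 arr[4]=30
[0,3] mid=1 arr[1]=6
[0,0] mid=0 arr[0]=2
Total: 3 comparisons


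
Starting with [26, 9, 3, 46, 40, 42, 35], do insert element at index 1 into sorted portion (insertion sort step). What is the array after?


After one pass: [9, 26, 3, 46, 40, 42, 35]


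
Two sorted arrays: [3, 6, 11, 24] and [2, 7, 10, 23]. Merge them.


Compare heads, take smaller each step.
Merged: [2, 3, 6, 7, 10, 11, 23, 24]


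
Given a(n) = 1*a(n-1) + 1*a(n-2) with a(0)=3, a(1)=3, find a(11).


Build bottom-up:
...a(9)=165, a(10)=267, a(11)=1*267+1*165=432


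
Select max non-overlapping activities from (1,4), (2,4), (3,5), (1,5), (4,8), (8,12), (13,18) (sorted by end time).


Greedy: pick earliest-ending, then skip overlaps.
Selected (4 activities): [(1, 4), (4, 8), (8, 12), (13, 18)]


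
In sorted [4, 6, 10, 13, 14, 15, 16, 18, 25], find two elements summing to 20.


Two pointers: lo=0, hi=8
Found pair: (4, 16) summing to 20


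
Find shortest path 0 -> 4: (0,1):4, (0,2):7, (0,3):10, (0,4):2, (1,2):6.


Dijkstra from 0:
Distances: {0: 0, 1: 4, 2: 7, 3: 10, 4: 2}
Shortest distance to 4 = 2, path = [0, 4]


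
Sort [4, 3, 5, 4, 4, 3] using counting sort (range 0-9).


Count array: [0, 0, 0, 2, 3, 1, 0, 0, 0, 0]
Reconstruct: [3, 3, 4, 4, 4, 5]


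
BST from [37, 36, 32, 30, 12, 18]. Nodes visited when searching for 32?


BST root = 37
Search for 32: compare at each node
Path: [37, 36, 32]


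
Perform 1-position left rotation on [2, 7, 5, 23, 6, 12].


Left rotate by 1: [7, 5, 23, 6, 12, 2]


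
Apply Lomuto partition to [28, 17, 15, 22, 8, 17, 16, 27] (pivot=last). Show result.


Elements <= 27 go left of pivot.
Result: [17, 15, 22, 8, 17, 16, 27, 28], pivot at index 6


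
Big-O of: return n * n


Analysis: constant-time operation, no loop
Complexity: O(1)


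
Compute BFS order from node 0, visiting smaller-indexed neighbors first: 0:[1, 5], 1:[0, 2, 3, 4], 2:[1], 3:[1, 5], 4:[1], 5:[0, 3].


BFS queue: start with [0]
Visit order: [0, 1, 5, 2, 3, 4]


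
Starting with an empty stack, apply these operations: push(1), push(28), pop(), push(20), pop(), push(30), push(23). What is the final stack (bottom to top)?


push(1) -> [1]
push(28) -> [1, 28]
pop() returns 28 -> [1]
push(20) -> [1, 20]
pop() returns 20 -> [1]
push(30) -> [1, 30]
push(23) -> [1, 30, 23]
Final stack (bottom to top): [1, 30, 23]


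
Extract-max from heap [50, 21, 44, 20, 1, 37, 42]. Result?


Max = 50
Replace root with last, heapify down
Resulting heap: [44, 21, 42, 20, 1, 37]


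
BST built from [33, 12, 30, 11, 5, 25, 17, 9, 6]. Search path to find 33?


BST root = 33
Search for 33: compare at each node
Path: [33]


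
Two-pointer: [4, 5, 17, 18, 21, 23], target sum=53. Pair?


Two pointers: lo=0, hi=5
No pair sums to 53


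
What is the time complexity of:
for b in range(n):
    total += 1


Per nesting level: O(n) = O(n)
Complexity: O(n)


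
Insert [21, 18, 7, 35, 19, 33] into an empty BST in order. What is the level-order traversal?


Root = 21; build tree by BST insertion.
Level-Order traversal: [21, 18, 35, 7, 19, 33]


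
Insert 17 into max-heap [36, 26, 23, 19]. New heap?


Append 17: [36, 26, 23, 19, 17]
Bubble up: no swaps needed
Result: [36, 26, 23, 19, 17]


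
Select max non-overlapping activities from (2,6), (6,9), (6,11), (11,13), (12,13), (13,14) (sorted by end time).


Greedy: pick earliest-ending, then skip overlaps.
Selected (4 activities): [(2, 6), (6, 9), (11, 13), (13, 14)]


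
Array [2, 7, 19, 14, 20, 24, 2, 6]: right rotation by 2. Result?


Right rotate by 2: [2, 6, 2, 7, 19, 14, 20, 24]


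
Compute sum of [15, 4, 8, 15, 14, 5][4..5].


Prefix sums: [0, 15, 19, 27, 42, 56, 61]
Sum[4..5] = prefix[6] - prefix[4] = 61 - 42 = 19


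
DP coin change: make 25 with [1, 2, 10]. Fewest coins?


dp[0]=0; dp[i]=1+min(dp[i-c] for c in coins)
...dp[20]=2, dp[21]=3, dp[22]=3, dp[23]=4, dp[24]=4, dp[25]=5
Minimum coins for 25 = 5


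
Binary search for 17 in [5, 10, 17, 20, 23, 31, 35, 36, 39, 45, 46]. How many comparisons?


Search for 17:
[0,10] mid=5 arr[5]=31
[0,4] mid=2 arr[2]=17
Total: 2 comparisons


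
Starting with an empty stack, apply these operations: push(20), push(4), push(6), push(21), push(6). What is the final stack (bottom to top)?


push(20) -> [20]
push(4) -> [20, 4]
push(6) -> [20, 4, 6]
push(21) -> [20, 4, 6, 21]
push(6) -> [20, 4, 6, 21, 6]
Final stack (bottom to top): [20, 4, 6, 21, 6]


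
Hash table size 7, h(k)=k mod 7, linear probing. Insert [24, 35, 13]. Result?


Insertions: 24->slot 3; 35->slot 0; 13->slot 6
Table: [35, None, None, 24, None, None, 13]


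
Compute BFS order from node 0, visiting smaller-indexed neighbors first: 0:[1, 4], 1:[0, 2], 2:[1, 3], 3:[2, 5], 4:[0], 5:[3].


BFS queue: start with [0]
Visit order: [0, 1, 4, 2, 3, 5]


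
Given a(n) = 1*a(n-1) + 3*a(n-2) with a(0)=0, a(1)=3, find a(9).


Build bottom-up:
...a(7)=291, a(8)=651, a(9)=1*651+3*291=1524


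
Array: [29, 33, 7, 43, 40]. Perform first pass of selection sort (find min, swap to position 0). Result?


After one pass: [7, 33, 29, 43, 40]


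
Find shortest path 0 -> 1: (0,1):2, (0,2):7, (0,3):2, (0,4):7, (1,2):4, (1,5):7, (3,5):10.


Dijkstra from 0:
Distances: {0: 0, 1: 2, 2: 6, 3: 2, 4: 7, 5: 9}
Shortest distance to 1 = 2, path = [0, 1]


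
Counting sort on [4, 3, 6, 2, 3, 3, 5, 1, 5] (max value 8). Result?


Count array: [0, 1, 1, 3, 1, 2, 1, 0, 0]
Reconstruct: [1, 2, 3, 3, 3, 4, 5, 5, 6]


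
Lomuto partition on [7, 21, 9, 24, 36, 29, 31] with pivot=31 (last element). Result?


Elements <= 31 go left of pivot.
Result: [7, 21, 9, 24, 29, 31, 36], pivot at index 5


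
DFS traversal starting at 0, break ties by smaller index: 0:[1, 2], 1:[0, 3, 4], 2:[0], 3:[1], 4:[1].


DFS stack-based: start with [0]
Visit order: [0, 1, 3, 4, 2]


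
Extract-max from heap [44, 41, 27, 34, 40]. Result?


Max = 44
Replace root with last, heapify down
Resulting heap: [41, 40, 27, 34]


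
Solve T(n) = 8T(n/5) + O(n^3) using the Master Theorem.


a=8, b=5, c=3. log_5(8)=1.292 < c=3. Case 3: O(n^c) = O(n^3)
Complexity: O(n^3)


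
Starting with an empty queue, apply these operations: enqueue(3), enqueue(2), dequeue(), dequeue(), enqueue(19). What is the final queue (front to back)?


enqueue(3) -> [3]
enqueue(2) -> [3, 2]
dequeue() returns 3 -> [2]
dequeue() returns 2 -> []
enqueue(19) -> [19]
Final queue (front to back): [19]


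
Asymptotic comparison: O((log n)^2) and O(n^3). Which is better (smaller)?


polylogarithmic grows slower than cubic
O((log n)^2) is asymptotically smaller; O(n^3) grows faster


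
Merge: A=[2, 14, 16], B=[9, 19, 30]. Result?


Compare heads, take smaller each step.
Merged: [2, 9, 14, 16, 19, 30]


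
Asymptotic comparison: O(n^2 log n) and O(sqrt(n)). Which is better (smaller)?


sublinear grows slower than n^2 log n
O(sqrt(n)) is asymptotically smaller; O(n^2 log n) grows faster


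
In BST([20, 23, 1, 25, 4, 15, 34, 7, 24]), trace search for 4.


BST root = 20
Search for 4: compare at each node
Path: [20, 1, 4]


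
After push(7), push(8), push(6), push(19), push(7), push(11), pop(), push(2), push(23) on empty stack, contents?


push(7) -> [7]
push(8) -> [7, 8]
push(6) -> [7, 8, 6]
push(19) -> [7, 8, 6, 19]
push(7) -> [7, 8, 6, 19, 7]
push(11) -> [7, 8, 6, 19, 7, 11]
pop() returns 11 -> [7, 8, 6, 19, 7]
push(2) -> [7, 8, 6, 19, 7, 2]
push(23) -> [7, 8, 6, 19, 7, 2, 23]
Final stack (bottom to top): [7, 8, 6, 19, 7, 2, 23]


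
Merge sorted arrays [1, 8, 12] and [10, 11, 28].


Compare heads, take smaller each step.
Merged: [1, 8, 10, 11, 12, 28]


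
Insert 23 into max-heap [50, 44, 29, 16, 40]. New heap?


Append 23: [50, 44, 29, 16, 40, 23]
Bubble up: no swaps needed
Result: [50, 44, 29, 16, 40, 23]


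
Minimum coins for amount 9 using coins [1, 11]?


dp[0]=0; dp[i]=1+min(dp[i-c] for c in coins)
...dp[4]=4, dp[5]=5, dp[6]=6, dp[7]=7, dp[8]=8, dp[9]=9
Minimum coins for 9 = 9


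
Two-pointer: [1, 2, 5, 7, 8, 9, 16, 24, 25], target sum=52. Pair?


Two pointers: lo=0, hi=8
No pair sums to 52


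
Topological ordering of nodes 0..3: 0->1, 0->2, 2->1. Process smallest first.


Kahn's algorithm, process smallest node first
Order: [0, 2, 1, 3]


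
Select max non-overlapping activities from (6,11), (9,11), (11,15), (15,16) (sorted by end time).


Greedy: pick earliest-ending, then skip overlaps.
Selected (3 activities): [(6, 11), (11, 15), (15, 16)]


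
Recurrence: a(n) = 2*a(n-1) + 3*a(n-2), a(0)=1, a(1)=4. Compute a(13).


Build bottom-up:
...a(11)=221434, a(12)=664301, a(13)=2*664301+3*221434=1992904


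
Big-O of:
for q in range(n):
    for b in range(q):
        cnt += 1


Per nesting level: O(n) * O(n) [triangular over q] = O(n^2)
Complexity: O(n^2)


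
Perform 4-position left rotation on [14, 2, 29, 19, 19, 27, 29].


Left rotate by 4: [19, 27, 29, 14, 2, 29, 19]


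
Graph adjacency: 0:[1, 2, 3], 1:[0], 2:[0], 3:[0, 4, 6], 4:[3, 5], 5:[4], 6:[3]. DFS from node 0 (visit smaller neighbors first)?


DFS stack-based: start with [0]
Visit order: [0, 1, 2, 3, 4, 5, 6]


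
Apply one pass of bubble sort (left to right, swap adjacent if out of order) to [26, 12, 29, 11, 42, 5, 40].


After one pass: [12, 26, 11, 29, 5, 40, 42]


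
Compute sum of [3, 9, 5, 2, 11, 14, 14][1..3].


Prefix sums: [0, 3, 12, 17, 19, 30, 44, 58]
Sum[1..3] = prefix[4] - prefix[1] = 19 - 3 = 16


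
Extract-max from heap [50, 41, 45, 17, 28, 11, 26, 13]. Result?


Max = 50
Replace root with last, heapify down
Resulting heap: [45, 41, 26, 17, 28, 11, 13]


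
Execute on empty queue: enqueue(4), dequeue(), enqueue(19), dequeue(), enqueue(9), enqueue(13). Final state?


enqueue(4) -> [4]
dequeue() returns 4 -> []
enqueue(19) -> [19]
dequeue() returns 19 -> []
enqueue(9) -> [9]
enqueue(13) -> [9, 13]
Final queue (front to back): [9, 13]


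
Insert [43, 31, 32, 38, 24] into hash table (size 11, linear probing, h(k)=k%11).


Insertions: 43->slot 10; 31->slot 9; 32->slot 0; 38->slot 5; 24->slot 2
Table: [32, None, 24, None, None, 38, None, None, None, 31, 43]
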